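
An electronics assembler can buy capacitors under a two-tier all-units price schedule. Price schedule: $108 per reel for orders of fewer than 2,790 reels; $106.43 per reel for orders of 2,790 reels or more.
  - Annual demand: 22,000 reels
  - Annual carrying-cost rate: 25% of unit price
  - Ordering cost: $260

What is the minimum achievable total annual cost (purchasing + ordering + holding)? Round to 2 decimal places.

H₁ = 25%×$108 = $27.0000;  H₂ = 25%×$106.43 = $26.6075
EOQ₁ = √(2×22,000×260/27.0000) = 650.93  (< 2,790, feasible at tier 1)
EOQ₂ = √(2×22,000×260/26.6075) = 655.71  (< 2,790 → use Q = 2,790 at tier-2 price)
TC(tier 1 (EOQ₁), Q≈650.9) = $2,393,574.98
TC(tier 2, Q≈2,790.0) = $2,380,627.64
Minimum at tier 2: $2,380,627.64

$2,380,627.64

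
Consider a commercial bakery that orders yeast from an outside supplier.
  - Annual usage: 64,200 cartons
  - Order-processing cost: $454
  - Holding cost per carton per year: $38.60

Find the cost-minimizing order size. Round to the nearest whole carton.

2DS/H = 2·64,200·454/38.6 = 1,510,196.89
EOQ = √1,510,196.89 ≈ 1,228.90

1,229 cartons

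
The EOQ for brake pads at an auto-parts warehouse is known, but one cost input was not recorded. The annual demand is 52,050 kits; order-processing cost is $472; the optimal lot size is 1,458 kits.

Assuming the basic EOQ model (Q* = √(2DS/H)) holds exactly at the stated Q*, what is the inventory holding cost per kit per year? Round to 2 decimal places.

$23.11

Since Q* = (2DS/H)^½, squaring gives Q*²·H = 2DS.
H = 2DS / Q² = 2 × 52,050 × 472 / 1,458² = 23.1141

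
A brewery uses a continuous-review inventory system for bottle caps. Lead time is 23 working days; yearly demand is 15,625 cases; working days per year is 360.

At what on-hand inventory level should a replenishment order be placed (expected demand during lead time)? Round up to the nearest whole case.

Daily demand d = 15,625 / 360 = 43.403 cases/day
Demand during lead time = 43.403 × 23 = 998.26
Reorder point = 998.26 → round up

999 cases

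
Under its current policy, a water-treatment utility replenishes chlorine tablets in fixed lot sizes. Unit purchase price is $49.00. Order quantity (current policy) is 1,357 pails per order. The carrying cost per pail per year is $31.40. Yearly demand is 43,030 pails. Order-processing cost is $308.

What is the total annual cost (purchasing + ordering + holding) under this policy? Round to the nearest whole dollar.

Orders/yr = 43,030/1,357 = 31.710; ordering cost = 31.710 × $308 = $9,766.57
Average inventory = 1,357/2 = 678.5; holding cost = 678.5 × $31.4 = $21,304.90
Purchase cost = D·C = 43,030 × 49 = $2,108,470.00
Total = $9,766.57 + $21,304.90 + $2,108,470.00 = $2,139,541.47

$2,139,541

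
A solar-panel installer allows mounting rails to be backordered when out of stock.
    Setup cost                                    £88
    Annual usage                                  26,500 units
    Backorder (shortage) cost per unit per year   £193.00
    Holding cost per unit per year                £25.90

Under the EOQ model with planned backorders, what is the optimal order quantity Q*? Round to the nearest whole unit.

452 units

Basic EOQ = √(2·26,500·88/25.9) = 424.355
Backorder adjustment √((H+b)/b) = √((25.9+193)/193) = 1.0650
Q* = 424.355 × 1.0650 ≈ 451.93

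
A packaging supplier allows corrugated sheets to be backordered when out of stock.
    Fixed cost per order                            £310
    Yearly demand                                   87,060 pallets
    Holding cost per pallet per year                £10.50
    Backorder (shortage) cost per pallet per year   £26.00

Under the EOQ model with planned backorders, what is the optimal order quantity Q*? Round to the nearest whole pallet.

Basic EOQ = √(2·87,060·310/10.5) = 2,267.308
Backorder adjustment √((H+b)/b) = √((10.5+26)/26) = 1.1848
Q* = 2,267.308 × 1.1848 ≈ 2,686.40

2,686 pallets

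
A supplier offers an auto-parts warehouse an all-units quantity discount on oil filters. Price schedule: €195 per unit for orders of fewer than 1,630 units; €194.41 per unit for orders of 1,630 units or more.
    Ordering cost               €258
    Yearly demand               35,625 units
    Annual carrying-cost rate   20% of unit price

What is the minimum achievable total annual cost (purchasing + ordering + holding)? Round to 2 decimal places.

€6,963,183.88

H₁ = 20%×€195 = €39.0000;  H₂ = 20%×€194.41 = €38.8820
EOQ₁ = √(2×35,625×258/39.0000) = 686.55  (< 1,630, feasible at tier 1)
EOQ₂ = √(2×35,625×258/38.8820) = 687.59  (< 1,630 → use Q = 1,630 at tier-2 price)
TC(tier 1 (EOQ₁), Q≈686.5) = €6,973,650.32
TC(tier 2, Q≈1,630.0) = €6,963,183.88
Minimum at tier 2: €6,963,183.88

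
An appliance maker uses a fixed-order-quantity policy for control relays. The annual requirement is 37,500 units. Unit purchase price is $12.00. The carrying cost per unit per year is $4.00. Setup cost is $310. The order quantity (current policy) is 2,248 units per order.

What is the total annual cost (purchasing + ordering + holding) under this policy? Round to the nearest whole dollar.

Annual ordering cost = (D/Q)·S = (37,500/2,248) × 310 = $5,171.26
Annual holding cost  = (Q/2)·H = (2,248/2) × 4 = $4,496.00
Purchase cost = D·C = 37,500 × 12 = $450,000.00
Total = $5,171.26 + $4,496.00 + $450,000.00 = $459,667.26

$459,667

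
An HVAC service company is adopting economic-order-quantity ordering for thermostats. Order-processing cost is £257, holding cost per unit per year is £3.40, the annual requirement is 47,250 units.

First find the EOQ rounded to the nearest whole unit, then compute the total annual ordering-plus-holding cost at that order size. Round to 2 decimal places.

£9,087.03

2DS/H = 2·47,250·257/3.4 = 7,143,088.24
EOQ = √7,143,088.24 ≈ 2,672.66 → Q = 2,673 units
Orders/yr = 47,250/2,673 = 17.677; ordering cost = 17.677 × £257 = £4,542.93
Average inventory = 2,673/2 = 1336.5; holding cost = 1336.5 × £3.4 = £4,544.10
Total = £4,542.93 + £4,544.10 = £9,087.03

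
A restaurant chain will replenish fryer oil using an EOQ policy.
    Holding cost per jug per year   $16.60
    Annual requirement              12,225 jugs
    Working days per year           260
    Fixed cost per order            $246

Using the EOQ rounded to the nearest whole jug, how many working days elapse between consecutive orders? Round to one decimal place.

12.8 days

EOQ = √(2DS/H) = √(2 × 12,225 × 246 / 16.6)
    = √(362,331.33) ≈ 601.94 → Q = 602 jugs
Days between orders = 260 / (D/Q) = 260 / 20.307 ≈ 12.803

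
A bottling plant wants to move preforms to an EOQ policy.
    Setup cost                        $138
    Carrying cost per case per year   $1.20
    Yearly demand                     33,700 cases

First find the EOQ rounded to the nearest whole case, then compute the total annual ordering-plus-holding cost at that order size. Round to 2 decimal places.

Q* = √(2·D·S / H) = √(2·33,700·138 / 1.2) = √7,751,000.0 ≈ 2,784.06 → Q = 2,784 cases
Ordering: D/Q × S = 33,700/2,784 × $138 = $1,670.47
Holding:  Q/2 × H = 2,784/2 × $1.2 = $1,670.40
Total = $1,670.47 + $1,670.40 = $3,340.87

$3,340.87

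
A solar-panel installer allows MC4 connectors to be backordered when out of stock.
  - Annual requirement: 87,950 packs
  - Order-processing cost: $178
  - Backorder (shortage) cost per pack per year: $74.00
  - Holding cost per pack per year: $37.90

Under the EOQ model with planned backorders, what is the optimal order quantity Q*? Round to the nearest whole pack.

1,118 packs

Q* = √(2DS/H) · √((H + b)/b)
   = √(2 × 87,950 × 178 / 37.9) · √((37.9 + 74) / 74)
   = 908.915 × 1.2297 ≈ 1,117.69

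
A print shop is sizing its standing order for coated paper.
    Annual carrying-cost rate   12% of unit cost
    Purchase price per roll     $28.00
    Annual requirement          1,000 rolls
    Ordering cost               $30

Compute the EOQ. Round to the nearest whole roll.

Holding cost per roll per year: H = 12% × $28 = $3.3600
Q* = √(2·D·S / H) = √(2·1,000·30 / 3.36) = √17,857.1 ≈ 133.63

134 rolls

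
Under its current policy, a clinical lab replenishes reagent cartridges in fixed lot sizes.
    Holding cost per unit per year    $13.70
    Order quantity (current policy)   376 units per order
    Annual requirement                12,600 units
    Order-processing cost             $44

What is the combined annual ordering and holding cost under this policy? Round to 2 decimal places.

$4,050.07

Orders/yr = 12,600/376 = 33.511; ordering cost = 33.511 × $44 = $1,474.47
Average inventory = 376/2 = 188; holding cost = 188 × $13.7 = $2,575.60
Total = $1,474.47 + $2,575.60 = $4,050.07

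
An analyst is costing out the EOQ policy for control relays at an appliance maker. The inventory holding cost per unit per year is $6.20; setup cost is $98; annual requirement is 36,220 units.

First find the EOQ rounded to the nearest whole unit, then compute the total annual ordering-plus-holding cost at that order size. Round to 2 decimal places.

Q* = √(2·D·S / H) = √(2·36,220·98 / 6.2) = √1,145,019.4 ≈ 1,070.06 → Q = 1,070 units
Annual ordering cost = (D/Q)·S = (36,220/1,070) × 98 = $3,317.35
Annual holding cost  = (Q/2)·H = (1,070/2) × 6.2 = $3,317.00
Total = $3,317.35 + $3,317.00 = $6,634.35

$6,634.35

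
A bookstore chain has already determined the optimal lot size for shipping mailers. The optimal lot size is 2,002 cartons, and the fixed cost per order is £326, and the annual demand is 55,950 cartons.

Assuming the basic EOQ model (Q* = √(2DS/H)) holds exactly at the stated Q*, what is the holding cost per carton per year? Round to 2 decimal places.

£9.10

EOQ relation: Q² = 2DS/H, so rearrange for the unknown.
H = 2DS / Q² = 2 × 55,950 × 326 / 2,002² = 9.1016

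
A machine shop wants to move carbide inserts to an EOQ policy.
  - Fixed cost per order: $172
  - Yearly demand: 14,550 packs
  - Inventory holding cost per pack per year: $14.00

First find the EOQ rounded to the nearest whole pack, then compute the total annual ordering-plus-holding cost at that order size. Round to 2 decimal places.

Q* = √(2·D·S / H) = √(2·14,550·172 / 14) = √357,514.3 ≈ 597.92 → Q = 598 packs
Annual ordering cost = (D/Q)·S = (14,550/598) × 172 = $4,184.95
Annual holding cost  = (Q/2)·H = (598/2) × 14 = $4,186.00
Total = $4,184.95 + $4,186.00 = $8,370.95

$8,370.95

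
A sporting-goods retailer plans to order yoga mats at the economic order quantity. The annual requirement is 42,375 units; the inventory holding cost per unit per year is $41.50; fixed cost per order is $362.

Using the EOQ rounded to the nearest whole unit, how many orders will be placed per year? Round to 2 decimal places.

Optimal lot size Q* = (2 × 42,375 × $362 / $41.5)^½ ≈ 859.81 → Q = 860
N = D/Q = 42,375/860 ≈ 49.273 orders/yr

49.27 orders per year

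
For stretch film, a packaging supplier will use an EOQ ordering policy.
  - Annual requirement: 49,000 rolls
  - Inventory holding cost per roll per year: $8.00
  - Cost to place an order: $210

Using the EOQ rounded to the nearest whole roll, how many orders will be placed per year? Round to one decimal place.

EOQ = √(2DS/H) = √(2 × 49,000 × 210 / 8)
    = √(2,572,500.00) ≈ 1,603.90 → Q = 1,604
Orders per year = D/Q = 49,000 / 1,604 = 30.549

30.5 orders per year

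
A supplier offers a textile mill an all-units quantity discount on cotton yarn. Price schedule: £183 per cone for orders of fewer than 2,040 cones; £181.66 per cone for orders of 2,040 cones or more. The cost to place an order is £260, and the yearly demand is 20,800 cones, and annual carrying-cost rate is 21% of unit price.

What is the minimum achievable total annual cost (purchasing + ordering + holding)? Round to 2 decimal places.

H₁ = 21%×£183 = £38.4300;  H₂ = 21%×£181.66 = £38.1486
EOQ₁ = √(2×20,800×260/38.4300) = 530.52  (< 2,040, feasible at tier 1)
EOQ₂ = √(2×20,800×260/38.1486) = 532.47  (< 2,040 → use Q = 2,040 at tier-2 price)
TC(tier 1 (EOQ₁), Q≈530.5) = £3,826,787.71
TC(tier 2, Q≈2,040.0) = £3,820,090.55
Minimum at tier 2: £3,820,090.55

£3,820,090.55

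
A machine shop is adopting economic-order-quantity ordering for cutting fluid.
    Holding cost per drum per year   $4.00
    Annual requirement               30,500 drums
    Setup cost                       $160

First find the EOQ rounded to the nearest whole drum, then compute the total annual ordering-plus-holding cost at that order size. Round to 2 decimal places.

$6,248.20

Optimal lot size Q* = (2 × 30,500 × $160 / $4)^½ ≈ 1,562.05 → Q = 1,562 drums
Ordering: D/Q × S = 30,500/1,562 × $160 = $3,124.20
Holding:  Q/2 × H = 1,562/2 × $4 = $3,124.00
Total = $3,124.20 + $3,124.00 = $6,248.20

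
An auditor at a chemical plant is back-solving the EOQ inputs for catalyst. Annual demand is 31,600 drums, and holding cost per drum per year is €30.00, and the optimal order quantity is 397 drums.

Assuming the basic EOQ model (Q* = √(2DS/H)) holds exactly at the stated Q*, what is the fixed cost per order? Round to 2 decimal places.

€74.81

From Q* = √(2DS/H) ⇒ Q*² = 2DS/H.
S = Q²H / (2D) = 397² × 30 / (2 × 31,600) = 74.8144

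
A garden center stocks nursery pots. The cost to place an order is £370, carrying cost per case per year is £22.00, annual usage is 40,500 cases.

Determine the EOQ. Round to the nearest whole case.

1,167 cases

Optimal lot size Q* = (2 × 40,500 × £370 / £22)^½ ≈ 1,167.16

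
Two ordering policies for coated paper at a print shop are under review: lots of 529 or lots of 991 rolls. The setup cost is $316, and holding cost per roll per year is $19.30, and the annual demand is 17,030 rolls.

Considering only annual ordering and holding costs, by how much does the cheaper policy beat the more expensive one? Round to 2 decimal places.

For each Q, cost = (D/Q)·S + (Q/2)·H.
TC(529) = (17,030/529)×316 + (529/2)×19.3 = $15,277.78
TC(991) = (17,030/991)×316 + (991/2)×19.3 = $14,993.50
Cheaper: Q = 991.  Difference = $284.28

$284.28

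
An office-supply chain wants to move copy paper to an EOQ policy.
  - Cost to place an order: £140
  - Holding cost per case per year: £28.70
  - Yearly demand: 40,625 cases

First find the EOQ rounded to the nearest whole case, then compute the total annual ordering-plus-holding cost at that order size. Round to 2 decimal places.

2DS/H = 2·40,625·140/28.7 = 396,341.46
EOQ = √396,341.46 ≈ 629.56 → Q = 630 cases
Ordering: D/Q × S = 40,625/630 × £140 = £9,027.78
Holding:  Q/2 × H = 630/2 × £28.7 = £9,040.50
Total = £9,027.78 + £9,040.50 = £18,068.28

£18,068.28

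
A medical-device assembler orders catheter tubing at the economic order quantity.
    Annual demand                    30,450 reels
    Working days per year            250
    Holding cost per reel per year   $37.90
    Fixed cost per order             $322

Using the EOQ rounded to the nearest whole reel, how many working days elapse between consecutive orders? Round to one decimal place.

Q* = √(2·D·S / H) = √(2·30,450·322 / 37.9) = √517,409.0 ≈ 719.31 → Q = 719 reels
Days between orders = 250 / (D/Q) = 250 / 42.350 ≈ 5.903

5.9 days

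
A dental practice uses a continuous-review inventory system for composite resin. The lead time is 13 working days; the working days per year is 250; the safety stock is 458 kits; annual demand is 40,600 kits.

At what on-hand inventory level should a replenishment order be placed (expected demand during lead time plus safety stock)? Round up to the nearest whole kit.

2,570 kits

Daily demand d = 40,600 / 250 = 162.400 kits/day
Demand during lead time = 162.400 × 13 = 2,111.20
Reorder point = 2,111.20 + 458 = 2,569.20 → round up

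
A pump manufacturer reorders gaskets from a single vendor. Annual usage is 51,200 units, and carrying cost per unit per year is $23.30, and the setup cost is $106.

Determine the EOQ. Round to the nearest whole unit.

Q* = √(2·D·S / H) = √(2·51,200·106 / 23.3) = √465,854.1 ≈ 682.54

683 units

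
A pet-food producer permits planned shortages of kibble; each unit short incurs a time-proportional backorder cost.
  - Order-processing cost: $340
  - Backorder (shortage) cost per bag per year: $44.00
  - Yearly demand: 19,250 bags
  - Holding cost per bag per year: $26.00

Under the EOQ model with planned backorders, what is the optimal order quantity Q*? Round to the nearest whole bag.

895 bags

Basic EOQ = √(2·19,250·340/26) = 709.550
Backorder adjustment √((H+b)/b) = √((26+44)/44) = 1.2613
Q* = 709.550 × 1.2613 ≈ 894.96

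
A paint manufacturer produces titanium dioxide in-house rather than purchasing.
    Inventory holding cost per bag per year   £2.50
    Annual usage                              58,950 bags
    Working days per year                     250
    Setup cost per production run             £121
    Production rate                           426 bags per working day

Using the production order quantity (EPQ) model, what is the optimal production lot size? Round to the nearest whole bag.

3,575 bags

d = 58,950/250 = 235.8000 bags/day;  effective holding cost H(1 − d/p) = 2.5·(1 − 235.8000/426) = 1.11620
Q* = √(2DS / H_eff) = √(2·58,950·121 / 1.11620) ≈ 3,575.03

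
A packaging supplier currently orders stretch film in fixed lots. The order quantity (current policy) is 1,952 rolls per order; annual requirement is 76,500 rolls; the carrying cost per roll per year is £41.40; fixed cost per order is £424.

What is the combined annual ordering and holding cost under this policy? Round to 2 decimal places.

Ordering: D/Q × S = 76,500/1,952 × £424 = £16,616.80
Holding:  Q/2 × H = 1,952/2 × £41.4 = £40,406.40
Total = £16,616.80 + £40,406.40 = £57,023.20

£57,023.20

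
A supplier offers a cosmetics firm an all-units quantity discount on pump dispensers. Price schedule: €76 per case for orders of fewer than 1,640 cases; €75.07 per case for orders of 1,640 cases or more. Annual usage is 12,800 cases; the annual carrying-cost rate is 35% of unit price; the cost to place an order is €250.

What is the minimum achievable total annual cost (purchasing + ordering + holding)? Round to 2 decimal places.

H₁ = 35%×€76 = €26.6000;  H₂ = 35%×€75.07 = €26.2745
EOQ₁ = √(2×12,800×250/26.6000) = 490.51  (< 1,640, feasible at tier 1)
EOQ₂ = √(2×12,800×250/26.2745) = 493.54  (< 1,640 → use Q = 1,640 at tier-2 price)
TC(tier 1 (EOQ₁), Q≈490.5) = €985,847.61
TC(tier 2, Q≈1,640.0) = €984,392.31
Minimum at tier 2: €984,392.31

€984,392.31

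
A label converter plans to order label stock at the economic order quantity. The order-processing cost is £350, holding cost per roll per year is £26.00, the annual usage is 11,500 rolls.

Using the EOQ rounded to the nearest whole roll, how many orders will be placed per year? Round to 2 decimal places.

EOQ = √(2DS/H) = √(2 × 11,500 × 350 / 26)
    = √(309,615.38) ≈ 556.43 → Q = 556
N = D/Q = 11,500/556 ≈ 20.683 orders/yr

20.68 orders per year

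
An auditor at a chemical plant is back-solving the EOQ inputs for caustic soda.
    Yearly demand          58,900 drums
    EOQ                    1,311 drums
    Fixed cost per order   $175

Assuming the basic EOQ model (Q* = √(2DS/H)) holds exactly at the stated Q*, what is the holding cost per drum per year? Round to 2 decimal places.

$11.99

EOQ relation: Q² = 2DS/H, so rearrange for the unknown.
H = 2DS / Q² = 2 × 58,900 × 175 / 1,311² = 11.9944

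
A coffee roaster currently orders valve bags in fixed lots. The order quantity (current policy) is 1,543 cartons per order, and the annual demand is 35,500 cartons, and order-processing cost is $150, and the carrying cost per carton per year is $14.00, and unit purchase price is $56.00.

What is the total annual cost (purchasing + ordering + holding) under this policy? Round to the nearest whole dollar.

$2,002,252

Annual ordering cost = (D/Q)·S = (35,500/1,543) × 150 = $3,451.07
Annual holding cost  = (Q/2)·H = (1,543/2) × 14 = $10,801.00
Purchase cost = D·C = 35,500 × 56 = $1,988,000.00
Total = $3,451.07 + $10,801.00 + $1,988,000.00 = $2,002,252.07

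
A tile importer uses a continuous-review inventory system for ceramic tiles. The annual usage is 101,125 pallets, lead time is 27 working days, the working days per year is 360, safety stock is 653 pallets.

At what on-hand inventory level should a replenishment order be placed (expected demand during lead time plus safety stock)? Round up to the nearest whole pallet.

Daily demand d = 101,125 / 360 = 280.903 pallets/day
Demand during lead time = 280.903 × 27 = 7,584.38
Reorder point = 7,584.38 + 653 = 8,237.38 → round up

8,238 pallets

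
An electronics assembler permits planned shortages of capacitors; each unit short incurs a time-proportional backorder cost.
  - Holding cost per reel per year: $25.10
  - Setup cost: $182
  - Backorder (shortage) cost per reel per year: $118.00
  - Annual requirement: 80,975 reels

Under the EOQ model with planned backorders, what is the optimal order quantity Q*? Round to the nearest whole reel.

Basic EOQ = √(2·80,975·182/25.1) = 1,083.651
Backorder adjustment √((H+b)/b) = √((25.1+118)/118) = 1.1012
Q* = 1,083.651 × 1.1012 ≈ 1,193.35

1,193 reels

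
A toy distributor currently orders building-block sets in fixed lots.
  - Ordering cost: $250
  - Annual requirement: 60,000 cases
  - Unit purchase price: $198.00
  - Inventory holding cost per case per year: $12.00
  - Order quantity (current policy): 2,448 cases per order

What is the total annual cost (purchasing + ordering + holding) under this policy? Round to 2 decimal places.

$11,900,815.45

Annual ordering cost = (D/Q)·S = (60,000/2,448) × 250 = $6,127.45
Annual holding cost  = (Q/2)·H = (2,448/2) × 12 = $14,688.00
Purchase cost = D·C = 60,000 × 198 = $11,880,000.00
Total = $6,127.45 + $14,688.00 + $11,880,000.00 = $11,900,815.45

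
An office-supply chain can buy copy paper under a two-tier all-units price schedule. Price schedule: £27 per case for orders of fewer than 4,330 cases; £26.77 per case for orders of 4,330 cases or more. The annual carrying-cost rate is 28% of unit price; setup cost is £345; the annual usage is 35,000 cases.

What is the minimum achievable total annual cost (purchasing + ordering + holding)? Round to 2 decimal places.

£955,966.66

H₁ = 28%×£27 = £7.5600;  H₂ = 28%×£26.77 = £7.4956
EOQ₁ = √(2×35,000×345/7.5600) = 1,787.30  (< 4,330, feasible at tier 1)
EOQ₂ = √(2×35,000×345/7.4956) = 1,794.96  (< 4,330 → use Q = 4,330 at tier-2 price)
TC(tier 1 (EOQ₁), Q≈1,787.3) = £958,511.99
TC(tier 2, Q≈4,330.0) = £955,966.66
Minimum at tier 2: £955,966.66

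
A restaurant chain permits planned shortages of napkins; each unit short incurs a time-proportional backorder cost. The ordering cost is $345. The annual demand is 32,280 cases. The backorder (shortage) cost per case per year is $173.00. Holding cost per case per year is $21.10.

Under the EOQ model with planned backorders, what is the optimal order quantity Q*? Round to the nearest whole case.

Basic EOQ = √(2·32,280·345/21.1) = 1,027.425
Backorder adjustment √((H+b)/b) = √((21.1+173)/173) = 1.0592
Q* = 1,027.425 × 1.0592 ≈ 1,088.28

1,088 cases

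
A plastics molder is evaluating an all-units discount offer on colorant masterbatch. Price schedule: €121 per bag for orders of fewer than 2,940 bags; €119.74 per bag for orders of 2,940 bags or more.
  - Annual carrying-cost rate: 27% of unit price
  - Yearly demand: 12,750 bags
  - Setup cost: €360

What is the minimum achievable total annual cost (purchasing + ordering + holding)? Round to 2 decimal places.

€1,560,067.93

H₁ = 27%×€121 = €32.6700;  H₂ = 27%×€119.74 = €32.3298
EOQ₁ = √(2×12,750×360/32.6700) = 530.09  (< 2,940, feasible at tier 1)
EOQ₂ = √(2×12,750×360/32.3298) = 532.87  (< 2,940 → use Q = 2,940 at tier-2 price)
TC(tier 1 (EOQ₁), Q≈530.1) = €1,560,067.93
TC(tier 2, Q≈2,940.0) = €1,575,771.03
Minimum at tier 1 (EOQ₁): €1,560,067.93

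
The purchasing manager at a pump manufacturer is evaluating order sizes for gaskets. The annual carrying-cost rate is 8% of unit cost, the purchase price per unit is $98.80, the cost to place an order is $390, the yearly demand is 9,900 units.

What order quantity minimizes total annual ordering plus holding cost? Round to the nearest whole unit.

988 units

H = i·C = 0.08 × $98.8 = $7.9040 per unit-year
EOQ = √(2DS/H) = √(2 × 9,900 × 390 / 7.904)
    = √(976,973.68) ≈ 988.42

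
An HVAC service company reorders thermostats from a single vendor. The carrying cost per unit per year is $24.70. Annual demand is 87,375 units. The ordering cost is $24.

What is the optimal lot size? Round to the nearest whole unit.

Optimal lot size Q* = (2 × 87,375 × $24 / $24.7)^½ ≈ 412.07

412 units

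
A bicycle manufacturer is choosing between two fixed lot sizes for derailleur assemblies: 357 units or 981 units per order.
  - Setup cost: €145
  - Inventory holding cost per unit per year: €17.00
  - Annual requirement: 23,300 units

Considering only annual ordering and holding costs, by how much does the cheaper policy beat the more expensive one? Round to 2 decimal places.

TC(Q) = (D/Q)S + (Q/2)H
TC(357) = (23,300/357)×145 + (357/2)×17 = €12,498.09
TC(981) = (23,300/981)×145 + (981/2)×17 = €11,782.43
Cheaper: Q = 981.  Difference = €715.65

€715.65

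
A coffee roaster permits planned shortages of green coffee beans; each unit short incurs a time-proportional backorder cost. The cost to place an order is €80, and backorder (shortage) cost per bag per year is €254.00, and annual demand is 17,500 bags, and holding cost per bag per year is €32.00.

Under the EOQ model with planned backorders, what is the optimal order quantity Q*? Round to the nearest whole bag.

Q* = √(2DS/H) · √((H + b)/b)
   = √(2 × 17,500 × 80 / 32) · √((32 + 254) / 254)
   = 295.804 × 1.0611 ≈ 313.88

314 bags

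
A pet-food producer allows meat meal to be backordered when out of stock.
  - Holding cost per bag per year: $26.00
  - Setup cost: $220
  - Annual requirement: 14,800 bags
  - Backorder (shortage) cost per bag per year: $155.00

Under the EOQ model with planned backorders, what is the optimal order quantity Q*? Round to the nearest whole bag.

541 bags

Basic EOQ = √(2·14,800·220/26) = 500.461
Backorder adjustment √((H+b)/b) = √((26+155)/155) = 1.0806
Q* = 500.461 × 1.0806 ≈ 540.81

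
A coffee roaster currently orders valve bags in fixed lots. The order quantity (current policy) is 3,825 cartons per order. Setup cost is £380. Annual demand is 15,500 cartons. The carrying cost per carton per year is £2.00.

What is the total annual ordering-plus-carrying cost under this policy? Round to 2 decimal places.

Orders/yr = 15,500/3,825 = 4.052; ordering cost = 4.052 × £380 = £1,539.87
Average inventory = 3,825/2 = 1912.5; holding cost = 1912.5 × £2 = £3,825.00
Total = £1,539.87 + £3,825.00 = £5,364.87

£5,364.87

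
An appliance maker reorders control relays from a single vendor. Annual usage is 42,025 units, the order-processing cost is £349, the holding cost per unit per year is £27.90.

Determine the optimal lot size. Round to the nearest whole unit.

1,025 units

EOQ = √(2DS/H) = √(2 × 42,025 × 349 / 27.9)
    = √(1,051,378.14) ≈ 1,025.37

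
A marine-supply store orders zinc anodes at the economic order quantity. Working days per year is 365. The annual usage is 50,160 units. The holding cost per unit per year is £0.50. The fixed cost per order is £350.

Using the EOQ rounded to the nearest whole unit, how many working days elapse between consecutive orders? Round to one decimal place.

61.0 days

Optimal lot size Q* = (2 × 50,160 × £350 / £0.5)^½ ≈ 8,379.98 → Q = 8,380 units
Days between orders = 365 / (D/Q) = 365 / 5.986 ≈ 60.979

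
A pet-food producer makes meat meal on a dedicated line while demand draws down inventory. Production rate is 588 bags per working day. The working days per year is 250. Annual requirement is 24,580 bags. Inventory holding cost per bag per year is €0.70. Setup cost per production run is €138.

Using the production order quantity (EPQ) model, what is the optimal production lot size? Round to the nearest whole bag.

Daily demand d = 24,580/250 = 98.320; p = 588; 1 − d/p = 0.83279
EPQ = √(2DS / (H(1 − d/p)))
    = √(2 × 24,580 × 138 / (0.7 × 0.83279)) ≈ 3,411.37

3,411 bags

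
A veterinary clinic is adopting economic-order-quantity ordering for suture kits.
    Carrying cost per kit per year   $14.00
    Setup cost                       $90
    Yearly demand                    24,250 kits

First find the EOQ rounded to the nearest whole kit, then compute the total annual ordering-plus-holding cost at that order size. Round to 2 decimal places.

EOQ = √(2DS/H) = √(2 × 24,250 × 90 / 14)
    = √(311,785.71) ≈ 558.38 → Q = 558 kits
Ordering: D/Q × S = 24,250/558 × $90 = $3,911.29
Holding:  Q/2 × H = 558/2 × $14 = $3,906.00
Total = $3,911.29 + $3,906.00 = $7,817.29

$7,817.29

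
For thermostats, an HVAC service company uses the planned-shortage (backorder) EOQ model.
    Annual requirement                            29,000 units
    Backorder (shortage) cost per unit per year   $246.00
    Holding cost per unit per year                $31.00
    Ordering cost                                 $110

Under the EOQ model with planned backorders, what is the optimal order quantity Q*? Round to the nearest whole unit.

Q* = √(2DS/H) · √((H + b)/b)
   = √(2 × 29,000 × 110 / 31) · √((31 + 246) / 246)
   = 453.659 × 1.0611 ≈ 481.40

481 units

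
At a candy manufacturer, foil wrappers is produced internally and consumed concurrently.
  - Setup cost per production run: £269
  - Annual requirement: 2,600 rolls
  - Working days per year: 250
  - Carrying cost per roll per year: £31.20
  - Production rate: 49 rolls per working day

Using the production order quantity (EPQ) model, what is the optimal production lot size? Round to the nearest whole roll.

239 rolls

Daily demand d = 2,600/250 = 10.400; p = 49; 1 − d/p = 0.78776
EPQ = √(2DS / (H(1 − d/p)))
    = √(2 × 2,600 × 269 / (31.2 × 0.78776)) ≈ 238.56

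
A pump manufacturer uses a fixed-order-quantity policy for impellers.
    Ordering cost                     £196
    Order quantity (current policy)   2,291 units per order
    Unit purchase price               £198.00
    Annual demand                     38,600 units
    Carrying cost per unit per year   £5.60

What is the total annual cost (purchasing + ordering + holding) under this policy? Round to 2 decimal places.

Orders/yr = 38,600/2,291 = 16.849; ordering cost = 16.849 × £196 = £3,302.31
Average inventory = 2,291/2 = 1145.5; holding cost = 1145.5 × £5.6 = £6,414.80
Purchase cost = D·C = 38,600 × 198 = £7,642,800.00
Total = £3,302.31 + £6,414.80 + £7,642,800.00 = £7,652,517.11

£7,652,517.11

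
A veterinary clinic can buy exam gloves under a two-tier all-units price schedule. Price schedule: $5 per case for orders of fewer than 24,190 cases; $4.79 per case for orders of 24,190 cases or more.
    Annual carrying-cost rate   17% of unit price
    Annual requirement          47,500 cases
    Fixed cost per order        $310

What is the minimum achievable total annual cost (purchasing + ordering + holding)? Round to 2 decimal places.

$237,982.68

H₁ = 17%×$5 = $0.8500;  H₂ = 17%×$4.79 = $0.8143
EOQ₁ = √(2×47,500×310/0.8500) = 5,886.18  (< 24,190, feasible at tier 1)
EOQ₂ = √(2×47,500×310/0.8143) = 6,013.82  (< 24,190 → use Q = 24,190 at tier-2 price)
TC(tier 1 (EOQ₁), Q≈5,886.2) = $242,503.25
TC(tier 2, Q≈24,190.0) = $237,982.68
Minimum at tier 2: $237,982.68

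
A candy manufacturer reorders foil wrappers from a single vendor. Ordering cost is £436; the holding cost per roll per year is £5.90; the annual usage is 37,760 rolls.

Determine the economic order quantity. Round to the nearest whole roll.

Optimal lot size Q* = (2 × 37,760 × £436 / £5.9)^½ ≈ 2,362.37

2,362 rolls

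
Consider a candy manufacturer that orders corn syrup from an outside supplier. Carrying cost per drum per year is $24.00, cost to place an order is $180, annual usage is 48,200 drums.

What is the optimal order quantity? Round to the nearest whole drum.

850 drums

EOQ = √(2DS/H) = √(2 × 48,200 × 180 / 24)
    = √(723,000.00) ≈ 850.29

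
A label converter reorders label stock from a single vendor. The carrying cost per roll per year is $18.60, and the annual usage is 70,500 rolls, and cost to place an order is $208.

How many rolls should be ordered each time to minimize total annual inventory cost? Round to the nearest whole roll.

1,256 rolls

2DS/H = 2·70,500·208/18.6 = 1,576,774.19
EOQ = √1,576,774.19 ≈ 1,255.70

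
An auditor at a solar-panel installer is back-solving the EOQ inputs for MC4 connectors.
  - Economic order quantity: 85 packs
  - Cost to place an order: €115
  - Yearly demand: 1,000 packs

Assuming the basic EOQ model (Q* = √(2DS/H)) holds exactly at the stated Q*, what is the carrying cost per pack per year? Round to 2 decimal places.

From Q* = √(2DS/H) ⇒ Q*² = 2DS/H.
H = 2DS / Q² = 2 × 1,000 × 115 / 85² = 31.8339

€31.83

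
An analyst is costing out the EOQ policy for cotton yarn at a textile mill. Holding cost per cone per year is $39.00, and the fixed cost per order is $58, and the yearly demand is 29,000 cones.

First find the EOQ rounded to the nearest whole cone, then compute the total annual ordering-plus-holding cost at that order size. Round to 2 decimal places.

$11,454.09

Q* = √(2·D·S / H) = √(2·29,000·58 / 39) = √86,256.4 ≈ 293.69 → Q = 294 cones
Orders/yr = 29,000/294 = 98.639; ordering cost = 98.639 × $58 = $5,721.09
Average inventory = 294/2 = 147; holding cost = 147 × $39 = $5,733.00
Total = $5,721.09 + $5,733.00 = $11,454.09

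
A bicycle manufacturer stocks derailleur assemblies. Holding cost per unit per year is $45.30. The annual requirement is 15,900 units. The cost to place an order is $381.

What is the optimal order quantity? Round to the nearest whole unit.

2DS/H = 2·15,900·381/45.3 = 267,456.95
EOQ = √267,456.95 ≈ 517.16

517 units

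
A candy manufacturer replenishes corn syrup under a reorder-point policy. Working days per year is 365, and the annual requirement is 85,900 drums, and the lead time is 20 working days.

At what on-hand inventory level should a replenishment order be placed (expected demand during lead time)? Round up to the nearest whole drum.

Daily demand d = 85,900 / 365 = 235.342 drums/day
Demand during lead time = 235.342 × 20 = 4,706.85
Reorder point = 4,706.85 → round up

4,707 drums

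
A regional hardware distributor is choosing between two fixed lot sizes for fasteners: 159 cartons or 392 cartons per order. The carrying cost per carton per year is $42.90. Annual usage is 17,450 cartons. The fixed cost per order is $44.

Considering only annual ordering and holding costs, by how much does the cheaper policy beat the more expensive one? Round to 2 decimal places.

For each Q, cost = (D/Q)·S + (Q/2)·H.
TC(159) = (17,450/159)×44 + (159/2)×42.9 = $8,239.48
TC(392) = (17,450/392)×44 + (392/2)×42.9 = $10,367.07
Cheaper: Q = 159.  Difference = $2,127.59

$2,127.59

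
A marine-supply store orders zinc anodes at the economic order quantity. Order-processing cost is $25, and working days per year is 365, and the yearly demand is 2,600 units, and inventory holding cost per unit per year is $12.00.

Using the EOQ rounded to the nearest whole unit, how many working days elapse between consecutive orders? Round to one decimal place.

2DS/H = 2·2,600·25/12 = 10,833.33
EOQ = √10,833.33 ≈ 104.08 → Q = 104 units
T = Q/D × 365 days = 104/2,600 × 365 = 14.600 days

14.6 days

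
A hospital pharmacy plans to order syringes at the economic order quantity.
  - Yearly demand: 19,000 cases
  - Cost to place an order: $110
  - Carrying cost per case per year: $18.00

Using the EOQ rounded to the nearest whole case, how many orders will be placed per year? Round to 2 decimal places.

Q* = √(2·D·S / H) = √(2·19,000·110 / 18) = √232,222.2 ≈ 481.89 → Q = 482
Orders per year = D/Q = 19,000 / 482 = 39.419

39.42 orders per year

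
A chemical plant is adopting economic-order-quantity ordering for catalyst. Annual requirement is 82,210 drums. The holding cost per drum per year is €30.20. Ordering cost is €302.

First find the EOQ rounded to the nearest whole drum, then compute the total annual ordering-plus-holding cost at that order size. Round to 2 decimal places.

EOQ = √(2DS/H) = √(2 × 82,210 × 302 / 30.2)
    = √(1,644,200.00) ≈ 1,282.26 → Q = 1,282 drums
Orders/yr = 82,210/1,282 = 64.126; ordering cost = 64.126 × €302 = €19,366.16
Average inventory = 1,282/2 = 641; holding cost = 641 × €30.2 = €19,358.20
Total = €19,366.16 + €19,358.20 = €38,724.36

€38,724.36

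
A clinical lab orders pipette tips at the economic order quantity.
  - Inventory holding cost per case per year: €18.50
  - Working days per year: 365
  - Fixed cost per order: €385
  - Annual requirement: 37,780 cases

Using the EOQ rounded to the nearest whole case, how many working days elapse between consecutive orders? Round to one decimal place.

2DS/H = 2·37,780·385/18.5 = 1,572,464.86
EOQ = √1,572,464.86 ≈ 1,253.98 → Q = 1,254 cases
Days between orders = 365 / (D/Q) = 365 / 30.128 ≈ 12.115

12.1 days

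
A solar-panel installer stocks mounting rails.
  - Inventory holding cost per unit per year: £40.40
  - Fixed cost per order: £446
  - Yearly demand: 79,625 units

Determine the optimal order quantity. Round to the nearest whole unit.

Q* = √(2·D·S / H) = √(2·79,625·446 / 40.4) = √1,758,056.9 ≈ 1,325.92

1,326 units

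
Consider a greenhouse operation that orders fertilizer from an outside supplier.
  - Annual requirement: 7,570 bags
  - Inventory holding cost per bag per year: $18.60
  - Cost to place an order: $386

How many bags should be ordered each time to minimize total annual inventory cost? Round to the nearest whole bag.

561 bags

2DS/H = 2·7,570·386/18.6 = 314,195.70
EOQ = √314,195.70 ≈ 560.53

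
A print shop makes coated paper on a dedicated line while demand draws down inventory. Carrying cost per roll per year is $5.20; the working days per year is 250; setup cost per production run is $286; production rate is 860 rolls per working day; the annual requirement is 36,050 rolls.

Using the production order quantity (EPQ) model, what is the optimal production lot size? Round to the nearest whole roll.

2,183 rolls

d = 36,050/250 = 144.2000 rolls/day;  effective holding cost H(1 − d/p) = 5.2·(1 − 144.2000/860) = 4.32809
Q* = √(2DS / H_eff) = √(2·36,050·286 / 4.32809) ≈ 2,182.74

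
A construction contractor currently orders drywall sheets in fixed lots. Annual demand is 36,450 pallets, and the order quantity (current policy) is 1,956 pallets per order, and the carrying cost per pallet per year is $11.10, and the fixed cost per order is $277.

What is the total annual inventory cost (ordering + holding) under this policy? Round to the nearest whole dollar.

Ordering: D/Q × S = 36,450/1,956 × $277 = $5,161.89
Holding:  Q/2 × H = 1,956/2 × $11.1 = $10,855.80
Total = $5,161.89 + $10,855.80 = $16,017.69

$16,018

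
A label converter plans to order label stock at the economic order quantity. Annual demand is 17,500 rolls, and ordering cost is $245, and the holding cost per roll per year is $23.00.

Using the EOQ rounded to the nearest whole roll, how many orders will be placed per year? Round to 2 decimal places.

28.64 orders per year

2DS/H = 2·17,500·245/23 = 372,826.09
EOQ = √372,826.09 ≈ 610.59 → Q = 611
Orders per year = D/Q = 17,500 / 611 = 28.642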